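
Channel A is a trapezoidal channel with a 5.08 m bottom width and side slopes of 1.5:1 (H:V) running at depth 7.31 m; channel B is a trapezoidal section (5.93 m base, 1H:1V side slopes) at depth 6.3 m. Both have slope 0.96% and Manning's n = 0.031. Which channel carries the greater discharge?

Channel A: With bottom width b = 5.08 m and side slope z = 1.5: A = (b + zy)y = (5.08 + 1.5×7.31)×7.31 = 117.3 m²; P = b + 2y√(1+z²) = 5.08 + 2×7.31×1.803 = 31.44 m. Hydraulic radius R = A/P = 117.3/31.44 = 3.731 m. Q_A = (1/0.031)·117.3·3.731^(2/3)·√0.0096 = 891.8 m³/s.
Channel B: With bottom width b = 5.93 m and side slope z = 1: A = (b + zy)y = (5.93 + 1×6.3)×6.3 = 77.05 m²; P = b + 2y√(1+z²) = 5.93 + 2×6.3×1.414 = 23.75 m. Hydraulic radius R = A/P = 77.05/23.75 = 3.244 m. Q_B = (1/0.031)·77.05·3.244^(2/3)·√0.0096 = 533.7 m³/s.
Q_A = 891.8 m³/s vs Q_B = 533.7 m³/s, so channel A carries more.

channel A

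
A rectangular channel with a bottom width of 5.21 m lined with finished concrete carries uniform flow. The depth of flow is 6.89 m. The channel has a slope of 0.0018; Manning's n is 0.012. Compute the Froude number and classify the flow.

subcritical

Flow area A = b·y = 5.21 × 6.89 = 35.9 m². Wetted perimeter P = b + 2y = 5.21 + 2×6.89 = 18.99 m.
Hydraulic radius R = A/P = 35.9/18.99 = 1.89 m.
V = (1/n) R^(2/3) √S = (1/0.012) × 1.89^(2/3) × √0.0018 = 5.405 m/s. Hydraulic depth D_h = A/T = 35.9/5.21 = 6.89 m.
Froude number Fr = V/√(g·D_h) = 5.405/√(9.81×6.89) = 0.657, which is less than 1, so the flow is subcritical.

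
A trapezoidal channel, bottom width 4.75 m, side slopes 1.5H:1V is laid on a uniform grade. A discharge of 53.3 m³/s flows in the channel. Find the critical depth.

At critical depth, Q² T / (g A³) = 1, i.e. A³/T = Q²/g = 53.3²/9.81 = 289.6.
Trying y = 1.62 m: A³/T = 163.8 — low.
Trying y = 2.41 m: A³/T = 683.9 — high.
Trying y = 1.9 m: A³/T = 288.1 — matches.

y_c = 1.9 m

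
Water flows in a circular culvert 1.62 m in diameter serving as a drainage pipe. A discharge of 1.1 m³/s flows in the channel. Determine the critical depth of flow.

y_c = 0.52 m

At critical depth, Q² T / (g A³) = 1, i.e. A³/T = Q²/g = 1.1²/9.81 = 0.1233.
At y = 0.415 m: A³/T = 0.05129 — short.
At y = 0.574 m: A³/T = 0.1803 — over.
At y = 0.52 m: A³/T = 0.1231 — close enough.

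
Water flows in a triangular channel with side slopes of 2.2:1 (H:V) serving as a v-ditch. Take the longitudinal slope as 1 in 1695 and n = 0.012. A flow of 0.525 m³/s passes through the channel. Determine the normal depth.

y_n = 0.546 m

Manning's equation rearranged: A R^(2/3) = nQ / (1·√S) = 0.012 × 0.525 / (√0.00059) = 0.2594.
At y = 0.668 m: A R^(2/3) = 0.4439 — high.
At y = 0.399 m: A R^(2/3) = 0.1123 — low.
At y = 0.546 m: A R^(2/3) = 0.2593 — matches.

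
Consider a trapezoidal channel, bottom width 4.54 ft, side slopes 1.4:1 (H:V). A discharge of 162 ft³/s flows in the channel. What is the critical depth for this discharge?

At critical depth, Q² T / (g A³) = 1, i.e. A³/T = Q²/g = 162²/32.2 = 815.
Try y = 3.24 ft: A³/T = 1868 — over.
Try y = 1.81 ft: A³/T = 218.5 — short.
Try y = 2.6 ft: A³/T = 813.9 — matches.

y_c = 2.6 ft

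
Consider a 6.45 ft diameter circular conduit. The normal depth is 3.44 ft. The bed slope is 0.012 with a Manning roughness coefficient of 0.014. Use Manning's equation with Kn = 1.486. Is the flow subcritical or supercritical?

For a circular section of diameter D = 6.45 ft at depth y = 3.44 ft, the central angle is θ = 2 arccos(1 − 2y/D) = 3.275 rad. Then A = (D²/8)(θ − sin θ) = 17.72 ft² and P = Dθ/2 = 10.56 ft.
Hydraulic radius R = A/P = 17.72/10.56 = 1.678 ft.
V = (1.486/n) R^(2/3) √S = (1.486/0.014) × 1.678^(2/3) × √0.012 = 16.42 ft/s. Hydraulic depth D_h = A/T = 17.72/6.436 = 2.754 ft.
Froude number Fr = V/√(g·D_h) = 16.42/√(32.2×2.754) = 1.74, which is greater than 1, so the flow is supercritical.

supercritical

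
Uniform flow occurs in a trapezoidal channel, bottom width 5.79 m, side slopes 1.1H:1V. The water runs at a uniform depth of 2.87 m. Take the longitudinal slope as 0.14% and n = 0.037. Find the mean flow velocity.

With bottom width b = 5.79 m and side slope z = 1.1: A = (b + zy)y = (5.79 + 1.1×2.87)×2.87 = 25.68 m²; P = b + 2y√(1+z²) = 5.79 + 2×2.87×1.487 = 14.32 m.
Hydraulic radius R = A/P = 25.68/14.32 = 1.793 m.
From Manning's equation, V = (1/n) R^(2/3) S^(1/2) = (1/0.037) × 1.793^(2/3) × 0.0014^(1/2) = 1.49 m/s.

V = 1.49 m/s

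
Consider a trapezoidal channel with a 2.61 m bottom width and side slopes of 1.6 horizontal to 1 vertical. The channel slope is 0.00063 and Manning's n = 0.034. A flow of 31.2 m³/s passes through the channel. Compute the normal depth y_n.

y_n = 3.48 m

Manning's equation rearranged: A R^(2/3) = nQ / (1·√S) = 0.034 × 31.2 / (√0.00063) = 42.26.
At y = 3.01 m: A R^(2/3) = 30.58 — too small.
At y = 3.48 m: A R^(2/3) = 42.23 — close enough.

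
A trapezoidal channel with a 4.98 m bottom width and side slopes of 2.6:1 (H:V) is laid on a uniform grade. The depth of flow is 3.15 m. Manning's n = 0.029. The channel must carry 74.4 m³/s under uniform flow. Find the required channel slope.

With bottom width b = 4.98 m and side slope z = 2.6: A = (b + zy)y = (4.98 + 2.6×3.15)×3.15 = 41.49 m²; P = b + 2y√(1+z²) = 4.98 + 2×3.15×2.786 = 22.53 m.
Hydraulic radius R = A/P = 41.49/22.53 = 1.841 m.
From Manning's equation, S = [nQ / (1 A R^(2/3))]² = [0.029 × 74.4 / (1 × 41.49 × 1.841^(2/3))]² = 0.0012.

S = 0.0012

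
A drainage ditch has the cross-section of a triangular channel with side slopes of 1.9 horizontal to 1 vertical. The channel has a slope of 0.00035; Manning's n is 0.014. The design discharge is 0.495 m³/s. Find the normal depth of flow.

y_n = 0.664 m

Manning's equation rearranged: A R^(2/3) = nQ / (1·√S) = 0.014 × 0.495 / (√0.00035) = 0.3704.
Trying y = 0.745 m: A R^(2/3) = 0.5032 — high.
Trying y = 0.583 m: A R^(2/3) = 0.2617 — low.
Trying y = 0.664 m: A R^(2/3) = 0.3702 — close enough.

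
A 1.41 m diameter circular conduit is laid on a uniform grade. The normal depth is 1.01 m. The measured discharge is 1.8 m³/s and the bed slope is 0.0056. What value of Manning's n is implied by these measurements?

For a circular section of diameter D = 1.41 m at depth y = 1.01 m, the central angle is θ = 2 arccos(1 − 2y/D) = 4.036 rad. Then A = (D²/8)(θ − sin θ) = 1.197 m² and P = Dθ/2 = 2.846 m.
Hydraulic radius R = A/P = 1.197/2.846 = 0.4206 m.
Rearranging Manning's equation: n = (1/Q) A R^(2/3) S^(1/2) = (1/1.8) × 1.197 × 0.4206^(2/3) × √0.0056 = 0.0279.

n = 0.0279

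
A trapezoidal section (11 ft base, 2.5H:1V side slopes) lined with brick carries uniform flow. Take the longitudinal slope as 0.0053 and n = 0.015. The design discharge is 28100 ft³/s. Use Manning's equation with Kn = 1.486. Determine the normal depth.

y_n = 17 ft

Manning's equation rearranged: A R^(2/3) = nQ / (1.486·√S) = 0.015 × 28100 / (1.486 × √0.0053) = 3896.
Trying y = 15 ft: A R^(2/3) = 2892 — low.
Trying y = 21.2 ft: A R^(2/3) = 6646 — high.
Trying y = 17 ft: A R^(2/3) = 3897 — ≈ 3896.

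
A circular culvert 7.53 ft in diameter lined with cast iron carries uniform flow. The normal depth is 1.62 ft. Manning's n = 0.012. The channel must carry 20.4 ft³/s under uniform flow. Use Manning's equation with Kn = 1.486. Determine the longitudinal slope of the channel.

S = 0.000572

For a circular section of diameter D = 7.53 ft at depth y = 1.62 ft, the central angle is θ = 2 arccos(1 − 2y/D) = 1.929 rad. Then A = (D²/8)(θ − sin θ) = 7.037 ft² and P = Dθ/2 = 7.264 ft.
Hydraulic radius R = A/P = 7.037/7.264 = 0.9688 ft.
From Manning's equation, S = [nQ / (1.486 A R^(2/3))]² = [0.012 × 20.4 / (1.486 × 7.037 × 0.9688^(2/3))]² = 0.000572.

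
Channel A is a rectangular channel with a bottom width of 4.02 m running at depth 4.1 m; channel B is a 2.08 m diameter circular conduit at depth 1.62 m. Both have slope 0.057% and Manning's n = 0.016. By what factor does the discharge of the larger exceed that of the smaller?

9.63

Channel A: Flow area A = b·y = 4.02 × 4.1 = 16.48 m². Wetted perimeter P = b + 2y = 4.02 + 2×4.1 = 12.22 m. Hydraulic radius R = A/P = 16.48/12.22 = 1.349 m. Q_A = (1/0.016)·16.48·1.349^(2/3)·√0.00057 = 30.02 m³/s.
Channel B: For a circular section of diameter D = 2.08 m at depth y = 1.62 m, the central angle is θ = 2 arccos(1 − 2y/D) = 4.325 rad. Then A = (D²/8)(θ − sin θ) = 2.84 m² and P = Dθ/2 = 4.498 m. Hydraulic radius R = A/P = 2.84/4.498 = 0.6313 m. Q_B = (1/0.016)·2.84·0.6313^(2/3)·√0.00057 = 3.118 m³/s.
The larger discharge is 30.02 m³/s and the smaller is 3.118 m³/s; the ratio is 9.63.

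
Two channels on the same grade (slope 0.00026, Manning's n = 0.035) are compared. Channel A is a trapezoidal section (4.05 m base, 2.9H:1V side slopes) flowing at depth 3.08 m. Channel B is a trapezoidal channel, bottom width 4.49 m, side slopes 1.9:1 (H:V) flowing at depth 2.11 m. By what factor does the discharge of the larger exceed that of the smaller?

Channel A: With bottom width b = 4.05 m and side slope z = 2.9: A = (b + zy)y = (4.05 + 2.9×3.08)×3.08 = 39.98 m²; P = b + 2y√(1+z²) = 4.05 + 2×3.08×3.068 = 22.95 m. Hydraulic radius R = A/P = 39.98/22.95 = 1.743 m. Q_A = (1/0.035)·39.98·1.743^(2/3)·√0.00026 = 26.67 m³/s.
Channel B: With bottom width b = 4.49 m and side slope z = 1.9: A = (b + zy)y = (4.49 + 1.9×2.11)×2.11 = 17.93 m²; P = b + 2y√(1+z²) = 4.49 + 2×2.11×2.147 = 13.55 m. Hydraulic radius R = A/P = 17.93/13.55 = 1.323 m. Q_B = (1/0.035)·17.93·1.323^(2/3)·√0.00026 = 9.959 m³/s.
The larger discharge is 26.67 m³/s and the smaller is 9.959 m³/s; the ratio is 2.68.

2.68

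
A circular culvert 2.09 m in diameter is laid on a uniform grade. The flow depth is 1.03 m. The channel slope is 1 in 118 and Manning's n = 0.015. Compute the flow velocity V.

For a circular section of diameter D = 2.09 m at depth y = 1.03 m, the central angle is θ = 2 arccos(1 − 2y/D) = 3.113 rad. Then A = (D²/8)(θ − sin θ) = 1.684 m² and P = Dθ/2 = 3.253 m.
Hydraulic radius R = A/P = 1.684/3.253 = 0.5177 m.
From Manning's equation, V = (1/n) R^(2/3) S^(1/2) = (1/0.015) × 0.5177^(2/3) × 0.008475^(1/2) = 3.96 m/s.

V = 3.96 m/s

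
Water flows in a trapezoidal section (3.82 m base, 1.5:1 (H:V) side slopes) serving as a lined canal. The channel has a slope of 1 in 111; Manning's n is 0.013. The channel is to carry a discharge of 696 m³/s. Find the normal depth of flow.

Manning's equation rearranged: A R^(2/3) = nQ / (1·√S) = 0.013 × 696 / (√0.009009) = 95.33.
Trying y = 3.61 m: A R^(2/3) = 52.57 — short.
Trying y = 5.36 m: A R^(2/3) = 124.7 — over.
Trying y = 4.75 m: A R^(2/3) = 95.3 — close enough.

y_n = 4.75 m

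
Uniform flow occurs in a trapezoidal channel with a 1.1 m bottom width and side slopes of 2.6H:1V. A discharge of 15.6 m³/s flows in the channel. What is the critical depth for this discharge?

At critical depth, Q² T / (g A³) = 1, i.e. A³/T = Q²/g = 15.6²/9.81 = 24.81.
Trying y = 0.887 m: A³/T = 4.828 — short.
Trying y = 1.43 m: A³/T = 38.31 — over.
Trying y = 1.3 m: A³/T = 25.13 — ≈ 24.81.

y_c = 1.3 m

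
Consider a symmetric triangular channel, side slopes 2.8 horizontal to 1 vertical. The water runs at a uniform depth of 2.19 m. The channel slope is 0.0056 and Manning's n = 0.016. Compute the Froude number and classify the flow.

For a triangular section with side slope z = 2.8: A = zy² = 2.8×2.19² = 13.43 m²; P = 2y√(1+z²) = 2×2.19×2.973 = 13.02 m.
Hydraulic radius R = A/P = 13.43/13.02 = 1.031 m.
V = (1/n) R^(2/3) √S = (1/0.016) × 1.031^(2/3) × √0.0056 = 4.774 m/s. Hydraulic depth D_h = A/T = 13.43/12.26 = 1.095 m.
Froude number Fr = V/√(g·D_h) = 4.774/√(9.81×1.095) = 1.46, which is greater than 1, so the flow is supercritical.

supercritical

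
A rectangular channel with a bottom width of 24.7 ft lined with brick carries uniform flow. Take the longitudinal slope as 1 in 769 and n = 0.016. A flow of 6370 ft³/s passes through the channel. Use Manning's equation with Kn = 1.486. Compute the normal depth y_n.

y_n = 19.9 ft

Manning's equation rearranged: A R^(2/3) = nQ / (1.486·√S) = 0.016 × 6370 / (1.486 × √0.0013) = 1902.
At y = 21.6 ft: A R^(2/3) = 2109 — over.
At y = 15.8 ft: A R^(2/3) = 1419 — short.
At y = 19.9 ft: A R^(2/3) = 1903 — matches.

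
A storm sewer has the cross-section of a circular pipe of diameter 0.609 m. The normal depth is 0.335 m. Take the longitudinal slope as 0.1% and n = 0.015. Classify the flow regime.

subcritical

For a circular section of diameter D = 0.609 m at depth y = 0.335 m, the central angle is θ = 2 arccos(1 − 2y/D) = 3.342 rad. Then A = (D²/8)(θ − sin θ) = 0.1642 m² and P = Dθ/2 = 1.018 m.
Hydraulic radius R = A/P = 0.1642/1.018 = 0.1613 m.
V = (1/n) R^(2/3) √S = (1/0.015) × 0.1613^(2/3) × √0.001 = 0.6248 m/s. Hydraulic depth D_h = A/T = 0.1642/0.6059 = 0.271 m.
Froude number Fr = V/√(g·D_h) = 0.6248/√(9.81×0.271) = 0.383, which is less than 1, so the flow is subcritical.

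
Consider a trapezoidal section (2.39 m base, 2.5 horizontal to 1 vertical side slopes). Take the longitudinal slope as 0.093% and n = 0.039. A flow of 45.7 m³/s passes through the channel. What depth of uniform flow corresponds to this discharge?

y_n = 3.5 m

Manning's equation rearranged: A R^(2/3) = nQ / (1·√S) = 0.039 × 45.7 / (√0.00093) = 58.44.
Try y = 2.66 m: A R^(2/3) = 30.64 — too small.
Try y = 3.5 m: A R^(2/3) = 58.46 — ≈ 58.44.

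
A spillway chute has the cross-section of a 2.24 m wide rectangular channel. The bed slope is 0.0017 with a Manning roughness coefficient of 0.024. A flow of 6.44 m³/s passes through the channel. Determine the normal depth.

Manning's equation rearranged: A R^(2/3) = nQ / (1·√S) = 0.024 × 6.44 / (√0.0017) = 3.749.
Trying y = 1.64 m: A R^(2/3) = 2.8 — low.
Trying y = 2.49 m: A R^(2/3) = 4.696 — high.
Trying y = 2.07 m: A R^(2/3) = 3.748 — matches.

y_n = 2.07 m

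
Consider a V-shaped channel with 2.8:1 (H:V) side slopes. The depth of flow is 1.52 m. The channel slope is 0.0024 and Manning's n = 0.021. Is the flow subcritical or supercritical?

For a triangular section with side slope z = 2.8: A = zy² = 2.8×1.52² = 6.469 m²; P = 2y√(1+z²) = 2×1.52×2.973 = 9.039 m.
Hydraulic radius R = A/P = 6.469/9.039 = 0.7157 m.
V = (1/n) R^(2/3) √S = (1/0.021) × 0.7157^(2/3) × √0.0024 = 1.867 m/s. Hydraulic depth D_h = A/T = 6.469/8.512 = 0.76 m.
Froude number Fr = V/√(g·D_h) = 1.867/√(9.81×0.76) = 0.684, which is less than 1, so the flow is subcritical.

subcritical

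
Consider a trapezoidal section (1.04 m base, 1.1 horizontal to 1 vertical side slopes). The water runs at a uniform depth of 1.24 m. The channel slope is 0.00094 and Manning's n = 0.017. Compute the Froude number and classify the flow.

subcritical

With bottom width b = 1.04 m and side slope z = 1.1: A = (b + zy)y = (1.04 + 1.1×1.24)×1.24 = 2.981 m²; P = b + 2y√(1+z²) = 1.04 + 2×1.24×1.487 = 4.727 m.
Hydraulic radius R = A/P = 2.981/4.727 = 0.6307 m.
V = (1/n) R^(2/3) √S = (1/0.017) × 0.6307^(2/3) × √0.00094 = 1.326 m/s. Hydraulic depth D_h = A/T = 2.981/3.768 = 0.7911 m.
Froude number Fr = V/√(g·D_h) = 1.326/√(9.81×0.7911) = 0.476, which is less than 1, so the flow is subcritical.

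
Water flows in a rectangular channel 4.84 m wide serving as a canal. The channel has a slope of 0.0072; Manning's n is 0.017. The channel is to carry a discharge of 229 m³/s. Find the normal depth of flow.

y_n = 6.5 m

Manning's equation rearranged: A R^(2/3) = nQ / (1·√S) = 0.017 × 229 / (√0.0072) = 45.88.
Trying y = 7.82 m: A R^(2/3) = 57 — over.
Trying y = 5.16 m: A R^(2/3) = 34.84 — short.
Trying y = 6.5 m: A R^(2/3) = 45.92 — ≈ 45.88.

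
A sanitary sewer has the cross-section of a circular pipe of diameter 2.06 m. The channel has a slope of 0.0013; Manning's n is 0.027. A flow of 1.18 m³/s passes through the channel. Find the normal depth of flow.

Manning's equation rearranged: A R^(2/3) = nQ / (1·√S) = 0.027 × 1.18 / (√0.0013) = 0.8836.
At y = 0.796 m: A R^(2/3) = 0.6772 — low.
At y = 1.04 m: A R^(2/3) = 1.088 — high.
At y = 0.922 m: A R^(2/3) = 0.8835 — close enough.

y_n = 0.922 m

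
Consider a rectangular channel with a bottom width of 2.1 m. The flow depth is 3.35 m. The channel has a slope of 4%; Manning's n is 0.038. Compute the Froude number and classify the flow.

subcritical

Flow area A = b·y = 2.1 × 3.35 = 7.035 m². Wetted perimeter P = b + 2y = 2.1 + 2×3.35 = 8.8 m.
Hydraulic radius R = A/P = 7.035/8.8 = 0.7994 m.
V = (1/n) R^(2/3) √S = (1/0.038) × 0.7994^(2/3) × √0.04 = 4.534 m/s. Hydraulic depth D_h = A/T = 7.035/2.1 = 3.35 m.
Froude number Fr = V/√(g·D_h) = 4.534/√(9.81×3.35) = 0.791, which is less than 1, so the flow is subcritical.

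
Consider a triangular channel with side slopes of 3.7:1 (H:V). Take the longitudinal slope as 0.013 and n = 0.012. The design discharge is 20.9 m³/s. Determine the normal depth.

y_n = 0.987 m

Manning's equation rearranged: A R^(2/3) = nQ / (1·√S) = 0.012 × 20.9 / (√0.013) = 2.2.
At y = 1.18 m: A R^(2/3) = 3.54 — too large.
At y = 0.835 m: A R^(2/3) = 1.408 — too small.
At y = 0.987 m: A R^(2/3) = 2.199 — matches.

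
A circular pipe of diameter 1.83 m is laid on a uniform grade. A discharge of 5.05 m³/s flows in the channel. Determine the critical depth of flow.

y_c = 1.11 m

At critical depth, Q² T / (g A³) = 1, i.e. A³/T = Q²/g = 5.05²/9.81 = 2.6.
Trying y = 0.892 m: A³/T = 1.128 — low.
Trying y = 1.42 m: A³/T = 6.882 — high.
Trying y = 1.11 m: A³/T = 2.601 — ≈ 2.6.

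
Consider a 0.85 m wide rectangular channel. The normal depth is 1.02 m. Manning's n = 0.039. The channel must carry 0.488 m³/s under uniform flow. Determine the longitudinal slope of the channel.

S = 0.0024

Flow area A = b·y = 0.85 × 1.02 = 0.867 m². Wetted perimeter P = b + 2y = 0.85 + 2×1.02 = 2.89 m.
Hydraulic radius R = A/P = 0.867/2.89 = 0.3 m.
From Manning's equation, S = [nQ / (1 A R^(2/3))]² = [0.039 × 0.488 / (1 × 0.867 × 0.3^(2/3))]² = 0.0024.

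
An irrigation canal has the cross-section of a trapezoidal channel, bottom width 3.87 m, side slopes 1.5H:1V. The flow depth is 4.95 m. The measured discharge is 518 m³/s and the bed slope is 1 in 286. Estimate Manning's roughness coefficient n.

With bottom width b = 3.87 m and side slope z = 1.5: A = (b + zy)y = (3.87 + 1.5×4.95)×4.95 = 55.91 m²; P = b + 2y√(1+z²) = 3.87 + 2×4.95×1.803 = 21.72 m.
Hydraulic radius R = A/P = 55.91/21.72 = 2.574 m.
Rearranging Manning's equation: n = (1/Q) A R^(2/3) S^(1/2) = (1/518) × 55.91 × 2.574^(2/3) × √0.003497 = 0.012.

n = 0.012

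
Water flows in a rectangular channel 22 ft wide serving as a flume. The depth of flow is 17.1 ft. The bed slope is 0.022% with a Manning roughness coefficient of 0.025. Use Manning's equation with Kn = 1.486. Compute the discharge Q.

Flow area A = b·y = 22 × 17.1 = 376.2 ft². Wetted perimeter P = b + 2y = 22 + 2×17.1 = 56.2 ft.
Hydraulic radius R = A/P = 376.2/56.2 = 6.694 ft.
Manning's equation: Q = (1.486/n) A R^(2/3) S^(1/2) = (1.486/0.025) × 376.2 × 6.694^(2/3) × 0.00022^(1/2) = 1180 ft³/s.

Q = 1180 ft³/s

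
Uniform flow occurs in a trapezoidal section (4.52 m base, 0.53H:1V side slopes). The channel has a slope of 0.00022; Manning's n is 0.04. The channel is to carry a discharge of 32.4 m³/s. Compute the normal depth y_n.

y_n = 6.04 m

Manning's equation rearranged: A R^(2/3) = nQ / (1·√S) = 0.04 × 32.4 / (√0.00022) = 87.38.
At y = 5.06 m: A R^(2/3) = 63.15 — short.
At y = 7.12 m: A R^(2/3) = 119 — over.
At y = 6.04 m: A R^(2/3) = 87.35 — matches.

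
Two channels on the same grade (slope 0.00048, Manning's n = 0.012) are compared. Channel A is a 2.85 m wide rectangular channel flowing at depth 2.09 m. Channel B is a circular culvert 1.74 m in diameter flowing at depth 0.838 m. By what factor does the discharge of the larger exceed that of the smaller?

8.33

Channel A: Flow area A = b·y = 2.85 × 2.09 = 5.957 m². Wetted perimeter P = b + 2y = 2.85 + 2×2.09 = 7.03 m. Hydraulic radius R = A/P = 5.957/7.03 = 0.8473 m. Q_A = (1/0.012)·5.957·0.8473^(2/3)·√0.00048 = 9.738 m³/s.
Channel B: For a circular section of diameter D = 1.74 m at depth y = 0.838 m, the central angle is θ = 2 arccos(1 − 2y/D) = 3.068 rad. Then A = (D²/8)(θ − sin θ) = 1.133 m² and P = Dθ/2 = 2.669 m. Hydraulic radius R = A/P = 1.133/2.669 = 0.4246 m. Q_B = (1/0.012)·1.133·0.4246^(2/3)·√0.00048 = 1.169 m³/s.
The larger discharge is 9.738 m³/s and the smaller is 1.169 m³/s; the ratio is 8.33.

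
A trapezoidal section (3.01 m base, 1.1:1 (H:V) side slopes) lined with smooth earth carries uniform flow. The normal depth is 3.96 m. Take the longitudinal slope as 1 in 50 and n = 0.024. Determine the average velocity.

V = 9.27 m/s

With bottom width b = 3.01 m and side slope z = 1.1: A = (b + zy)y = (3.01 + 1.1×3.96)×3.96 = 29.17 m²; P = b + 2y√(1+z²) = 3.01 + 2×3.96×1.487 = 14.78 m.
Hydraulic radius R = A/P = 29.17/14.78 = 1.973 m.
From Manning's equation, V = (1/n) R^(2/3) S^(1/2) = (1/0.024) × 1.973^(2/3) × 0.02^(1/2) = 9.27 m/s.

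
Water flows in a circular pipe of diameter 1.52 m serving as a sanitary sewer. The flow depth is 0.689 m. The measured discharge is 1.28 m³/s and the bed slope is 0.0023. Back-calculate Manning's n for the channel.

n = 0.015

For a circular section of diameter D = 1.52 m at depth y = 0.689 m, the central angle is θ = 2 arccos(1 − 2y/D) = 2.954 rad. Then A = (D²/8)(θ − sin θ) = 0.7995 m² and P = Dθ/2 = 2.245 m.
Hydraulic radius R = A/P = 0.7995/2.245 = 0.3561 m.
Rearranging Manning's equation: n = (1/Q) A R^(2/3) S^(1/2) = (1/1.28) × 0.7995 × 0.3561^(2/3) × √0.0023 = 0.015.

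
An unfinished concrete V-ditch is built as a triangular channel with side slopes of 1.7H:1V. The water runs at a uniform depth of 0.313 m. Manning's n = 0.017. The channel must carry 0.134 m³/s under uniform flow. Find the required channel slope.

For a triangular section with side slope z = 1.7: A = zy² = 1.7×0.313² = 0.1665 m²; P = 2y√(1+z²) = 2×0.313×1.972 = 1.235 m.
Hydraulic radius R = A/P = 0.1665/1.235 = 0.1349 m.
From Manning's equation, S = [nQ / (1 A R^(2/3))]² = [0.017 × 0.134 / (1 × 0.1665 × 0.1349^(2/3))]² = 0.0027.

S = 0.0027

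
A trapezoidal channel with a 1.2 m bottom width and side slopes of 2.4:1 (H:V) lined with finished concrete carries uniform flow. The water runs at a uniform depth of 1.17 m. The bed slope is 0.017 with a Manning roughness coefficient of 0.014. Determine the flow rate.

Q = 32.6 m³/s

With bottom width b = 1.2 m and side slope z = 2.4: A = (b + zy)y = (1.2 + 2.4×1.17)×1.17 = 4.689 m²; P = b + 2y√(1+z²) = 1.2 + 2×1.17×2.6 = 7.284 m.
Hydraulic radius R = A/P = 4.689/7.284 = 0.6438 m.
Manning's equation: Q = (1/n) A R^(2/3) S^(1/2) = (1/0.014) × 4.689 × 0.6438^(2/3) × 0.017^(1/2) = 32.6 m³/s.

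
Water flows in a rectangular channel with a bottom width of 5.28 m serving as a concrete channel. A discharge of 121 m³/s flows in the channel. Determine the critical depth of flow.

y_c = 3.77 m

For a rectangular channel, critical depth y_c = (q²/g)^(1/3) where q = Q/b = 121/5.28 = 22.92 m²/s.
So y_c = (22.92²/9.81)^(1/3) = 3.77 m.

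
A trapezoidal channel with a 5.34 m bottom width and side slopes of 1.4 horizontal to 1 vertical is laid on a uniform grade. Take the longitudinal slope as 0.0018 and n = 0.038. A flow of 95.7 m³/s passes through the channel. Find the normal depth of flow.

Manning's equation rearranged: A R^(2/3) = nQ / (1·√S) = 0.038 × 95.7 / (√0.0018) = 85.72.
Trying y = 4.79 m: A R^(2/3) = 110.3 — over.
Trying y = 4.24 m: A R^(2/3) = 85.68 — matches.

y_n = 4.24 m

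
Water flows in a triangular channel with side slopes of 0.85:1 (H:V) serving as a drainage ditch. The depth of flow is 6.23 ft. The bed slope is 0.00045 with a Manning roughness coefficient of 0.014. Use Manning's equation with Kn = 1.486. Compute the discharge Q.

Q = 119 ft³/s

For a triangular section with side slope z = 0.85: A = zy² = 0.85×6.23² = 32.99 ft²; P = 2y√(1+z²) = 2×6.23×1.312 = 16.35 ft.
Hydraulic radius R = A/P = 32.99/16.35 = 2.017 ft.
Manning's equation: Q = (1.486/n) A R^(2/3) S^(1/2) = (1.486/0.014) × 32.99 × 2.017^(2/3) × 0.00045^(1/2) = 119 ft³/s.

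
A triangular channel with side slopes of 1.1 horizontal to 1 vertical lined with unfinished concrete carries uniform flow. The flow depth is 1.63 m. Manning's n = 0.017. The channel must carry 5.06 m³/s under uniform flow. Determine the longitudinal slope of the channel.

For a triangular section with side slope z = 1.1: A = zy² = 1.1×1.63² = 2.923 m²; P = 2y√(1+z²) = 2×1.63×1.487 = 4.846 m.
Hydraulic radius R = A/P = 2.923/4.846 = 0.6031 m.
From Manning's equation, S = [nQ / (1 A R^(2/3))]² = [0.017 × 5.06 / (1 × 2.923 × 0.6031^(2/3))]² = 0.0017.

S = 0.0017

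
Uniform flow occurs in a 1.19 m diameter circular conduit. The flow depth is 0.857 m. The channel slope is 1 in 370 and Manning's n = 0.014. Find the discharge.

For a circular section of diameter D = 1.19 m at depth y = 0.857 m, the central angle is θ = 2 arccos(1 − 2y/D) = 4.054 rad. Then A = (D²/8)(θ − sin θ) = 0.8575 m² and P = Dθ/2 = 2.412 m.
Hydraulic radius R = A/P = 0.8575/2.412 = 0.3555 m.
Manning's equation: Q = (1/n) A R^(2/3) S^(1/2) = (1/0.014) × 0.8575 × 0.3555^(2/3) × 0.002703^(1/2) = 1.6 m³/s.

Q = 1.6 m³/s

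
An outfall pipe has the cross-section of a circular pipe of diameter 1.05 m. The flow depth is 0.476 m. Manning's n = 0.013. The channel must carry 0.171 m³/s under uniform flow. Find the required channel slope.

S = 0.00022

For a circular section of diameter D = 1.05 m at depth y = 0.476 m, the central angle is θ = 2 arccos(1 − 2y/D) = 2.955 rad. Then A = (D²/8)(θ − sin θ) = 0.3816 m² and P = Dθ/2 = 1.551 m.
Hydraulic radius R = A/P = 0.3816/1.551 = 0.246 m.
From Manning's equation, S = [nQ / (1 A R^(2/3))]² = [0.013 × 0.171 / (1 × 0.3816 × 0.246^(2/3))]² = 0.00022.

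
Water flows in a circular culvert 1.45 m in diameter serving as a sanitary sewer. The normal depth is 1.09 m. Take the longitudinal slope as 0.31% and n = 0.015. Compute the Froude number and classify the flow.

For a circular section of diameter D = 1.45 m at depth y = 1.09 m, the central angle is θ = 2 arccos(1 − 2y/D) = 4.197 rad. Then A = (D²/8)(θ − sin θ) = 1.332 m² and P = Dθ/2 = 3.043 m.
Hydraulic radius R = A/P = 1.332/3.043 = 0.4376 m.
V = (1/n) R^(2/3) √S = (1/0.015) × 0.4376^(2/3) × √0.0031 = 2.14 m/s. Hydraulic depth D_h = A/T = 1.332/1.253 = 1.063 m.
Froude number Fr = V/√(g·D_h) = 2.14/√(9.81×1.063) = 0.663, which is less than 1, so the flow is subcritical.

subcritical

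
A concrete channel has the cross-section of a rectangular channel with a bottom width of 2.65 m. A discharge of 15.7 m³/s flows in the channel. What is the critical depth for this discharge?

y_c = 1.53 m

For a rectangular channel, critical depth y_c = (q²/g)^(1/3) where q = Q/b = 15.7/2.65 = 5.925 m²/s.
So y_c = (5.925²/9.81)^(1/3) = 1.53 m.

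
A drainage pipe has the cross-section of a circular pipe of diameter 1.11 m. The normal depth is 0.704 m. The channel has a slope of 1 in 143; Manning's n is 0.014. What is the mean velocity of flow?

V = 2.77 m/s

For a circular section of diameter D = 1.11 m at depth y = 0.704 m, the central angle is θ = 2 arccos(1 − 2y/D) = 3.685 rad. Then A = (D²/8)(θ − sin θ) = 0.6472 m² and P = Dθ/2 = 2.045 m.
Hydraulic radius R = A/P = 0.6472/2.045 = 0.3164 m.
From Manning's equation, V = (1/n) R^(2/3) S^(1/2) = (1/0.014) × 0.3164^(2/3) × 0.006993^(1/2) = 2.77 m/s.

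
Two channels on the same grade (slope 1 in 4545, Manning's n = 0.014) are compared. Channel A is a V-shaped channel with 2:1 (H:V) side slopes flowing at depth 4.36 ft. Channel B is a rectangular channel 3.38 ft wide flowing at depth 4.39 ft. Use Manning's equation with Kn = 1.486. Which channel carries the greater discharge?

channel A

Channel A: For a triangular section with side slope z = 2: A = zy² = 2×4.36² = 38.02 ft²; P = 2y√(1+z²) = 2×4.36×2.236 = 19.5 ft. Hydraulic radius R = A/P = 38.02/19.5 = 1.95 ft. Q_A = (1.486/0.014)·38.02·1.95^(2/3)·√0.00022 = 93.42 ft³/s.
Channel B: Flow area A = b·y = 3.38 × 4.39 = 14.84 ft². Wetted perimeter P = b + 2y = 3.38 + 2×4.39 = 12.16 ft. Hydraulic radius R = A/P = 14.84/12.16 = 1.22 ft. Q_B = (1.486/0.014)·14.84·1.22^(2/3)·√0.00022 = 26.68 ft³/s.
Q_A = 93.42 ft³/s vs Q_B = 26.68 ft³/s, so channel A carries more.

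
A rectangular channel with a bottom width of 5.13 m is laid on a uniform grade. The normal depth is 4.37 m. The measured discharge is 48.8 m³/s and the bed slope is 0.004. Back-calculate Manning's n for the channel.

n = 0.04

Flow area A = b·y = 5.13 × 4.37 = 22.42 m². Wetted perimeter P = b + 2y = 5.13 + 2×4.37 = 13.87 m.
Hydraulic radius R = A/P = 22.42/13.87 = 1.616 m.
Rearranging Manning's equation: n = (1/Q) A R^(2/3) S^(1/2) = (1/48.8) × 22.42 × 1.616^(2/3) × √0.004 = 0.04.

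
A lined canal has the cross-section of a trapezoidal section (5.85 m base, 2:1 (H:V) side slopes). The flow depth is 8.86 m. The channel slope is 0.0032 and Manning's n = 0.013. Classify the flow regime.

With bottom width b = 5.85 m and side slope z = 2: A = (b + zy)y = (5.85 + 2×8.86)×8.86 = 208.8 m²; P = b + 2y√(1+z²) = 5.85 + 2×8.86×2.236 = 45.47 m.
Hydraulic radius R = A/P = 208.8/45.47 = 4.592 m.
V = (1/n) R^(2/3) √S = (1/0.013) × 4.592^(2/3) × √0.0032 = 12.02 m/s. Hydraulic depth D_h = A/T = 208.8/41.29 = 5.058 m.
Froude number Fr = V/√(g·D_h) = 12.02/√(9.81×5.058) = 1.71, which is greater than 1, so the flow is supercritical.

supercritical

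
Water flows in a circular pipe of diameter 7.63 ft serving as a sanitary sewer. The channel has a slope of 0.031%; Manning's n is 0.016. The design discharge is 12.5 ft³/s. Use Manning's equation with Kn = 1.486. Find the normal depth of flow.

Manning's equation rearranged: A R^(2/3) = nQ / (1.486·√S) = 0.016 × 12.5 / (1.486 × √0.00031) = 7.644.
Trying y = 1.23 ft: A R^(2/3) = 3.966 — short.
Trying y = 1.7 ft: A R^(2/3) = 7.656 — close enough.

y_n = 1.7 ft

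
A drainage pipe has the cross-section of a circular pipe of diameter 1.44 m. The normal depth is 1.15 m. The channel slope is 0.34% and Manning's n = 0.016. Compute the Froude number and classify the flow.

subcritical

For a circular section of diameter D = 1.44 m at depth y = 1.15 m, the central angle is θ = 2 arccos(1 − 2y/D) = 4.422 rad. Then A = (D²/8)(θ − sin θ) = 1.394 m² and P = Dθ/2 = 3.184 m.
Hydraulic radius R = A/P = 1.394/3.184 = 0.438 m.
V = (1/n) R^(2/3) √S = (1/0.016) × 0.438^(2/3) × √0.0034 = 2.102 m/s. Hydraulic depth D_h = A/T = 1.394/1.155 = 1.207 m.
Froude number Fr = V/√(g·D_h) = 2.102/√(9.81×1.207) = 0.611, which is less than 1, so the flow is subcritical.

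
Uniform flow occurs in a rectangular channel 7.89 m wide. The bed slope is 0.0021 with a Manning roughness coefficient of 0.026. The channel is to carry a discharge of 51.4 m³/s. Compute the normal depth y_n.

Manning's equation rearranged: A R^(2/3) = nQ / (1·√S) = 0.026 × 51.4 / (√0.0021) = 29.16.
Try y = 2.21 m: A R^(2/3) = 21.99 — low.
Try y = 3.15 m: A R^(2/3) = 36.11 — high.
Try y = 2.7 m: A R^(2/3) = 29.18 — close enough.

y_n = 2.7 m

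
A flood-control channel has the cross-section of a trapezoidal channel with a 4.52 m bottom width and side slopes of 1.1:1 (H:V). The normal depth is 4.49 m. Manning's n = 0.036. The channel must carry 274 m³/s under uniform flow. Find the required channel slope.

S = 0.017

With bottom width b = 4.52 m and side slope z = 1.1: A = (b + zy)y = (4.52 + 1.1×4.49)×4.49 = 42.47 m²; P = b + 2y√(1+z²) = 4.52 + 2×4.49×1.487 = 17.87 m.
Hydraulic radius R = A/P = 42.47/17.87 = 2.377 m.
From Manning's equation, S = [nQ / (1 A R^(2/3))]² = [0.036 × 274 / (1 × 42.47 × 2.377^(2/3))]² = 0.017.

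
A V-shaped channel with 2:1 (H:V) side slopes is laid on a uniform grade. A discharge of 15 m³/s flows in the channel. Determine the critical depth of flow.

y_c = 1.63 m

At critical depth, Q² T / (g A³) = 1, i.e. A³/T = Q²/g = 15²/9.81 = 22.94.
Try y = 1.23 m: A³/T = 5.631 — too small.
Try y = 1.95 m: A³/T = 56.39 — too large.
Try y = 1.63 m: A³/T = 23.01 — matches.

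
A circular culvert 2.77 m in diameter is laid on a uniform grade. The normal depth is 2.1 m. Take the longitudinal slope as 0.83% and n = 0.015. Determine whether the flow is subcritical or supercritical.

For a circular section of diameter D = 2.77 m at depth y = 2.1 m, the central angle is θ = 2 arccos(1 − 2y/D) = 4.227 rad. Then A = (D²/8)(θ − sin θ) = 4.902 m² and P = Dθ/2 = 5.854 m.
Hydraulic radius R = A/P = 4.902/5.854 = 0.8374 m.
V = (1/n) R^(2/3) √S = (1/0.015) × 0.8374^(2/3) × √0.0083 = 5.396 m/s. Hydraulic depth D_h = A/T = 4.902/2.372 = 2.066 m.
Froude number Fr = V/√(g·D_h) = 5.396/√(9.81×2.066) = 1.2, which is greater than 1, so the flow is supercritical.

supercritical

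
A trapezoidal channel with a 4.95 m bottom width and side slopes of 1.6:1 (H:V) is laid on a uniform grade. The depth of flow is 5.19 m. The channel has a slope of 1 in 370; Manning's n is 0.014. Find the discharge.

Q = 508 m³/s

With bottom width b = 4.95 m and side slope z = 1.6: A = (b + zy)y = (4.95 + 1.6×5.19)×5.19 = 68.79 m²; P = b + 2y√(1+z²) = 4.95 + 2×5.19×1.887 = 24.53 m.
Hydraulic radius R = A/P = 68.79/24.53 = 2.804 m.
Manning's equation: Q = (1/n) A R^(2/3) S^(1/2) = (1/0.014) × 68.79 × 2.804^(2/3) × 0.002703^(1/2) = 508 m³/s.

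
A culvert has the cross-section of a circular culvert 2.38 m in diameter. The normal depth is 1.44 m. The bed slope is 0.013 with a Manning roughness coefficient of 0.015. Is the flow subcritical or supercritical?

supercritical

For a circular section of diameter D = 2.38 m at depth y = 1.44 m, the central angle is θ = 2 arccos(1 − 2y/D) = 3.565 rad. Then A = (D²/8)(θ − sin θ) = 2.815 m² and P = Dθ/2 = 4.242 m.
Hydraulic radius R = A/P = 2.815/4.242 = 0.6636 m.
V = (1/n) R^(2/3) √S = (1/0.015) × 0.6636^(2/3) × √0.013 = 5.783 m/s. Hydraulic depth D_h = A/T = 2.815/2.327 = 1.21 m.
Froude number Fr = V/√(g·D_h) = 5.783/√(9.81×1.21) = 1.68, which is greater than 1, so the flow is supercritical.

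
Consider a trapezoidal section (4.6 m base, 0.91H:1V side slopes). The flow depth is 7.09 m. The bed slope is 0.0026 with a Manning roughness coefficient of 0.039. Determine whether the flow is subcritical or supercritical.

With bottom width b = 4.6 m and side slope z = 0.91: A = (b + zy)y = (4.6 + 0.91×7.09)×7.09 = 78.36 m²; P = b + 2y√(1+z²) = 4.6 + 2×7.09×1.352 = 23.77 m.
Hydraulic radius R = A/P = 78.36/23.77 = 3.296 m.
V = (1/n) R^(2/3) √S = (1/0.039) × 3.296^(2/3) × √0.0026 = 2.896 m/s. Hydraulic depth D_h = A/T = 78.36/17.5 = 4.477 m.
Froude number Fr = V/√(g·D_h) = 2.896/√(9.81×4.477) = 0.437, which is less than 1, so the flow is subcritical.

subcritical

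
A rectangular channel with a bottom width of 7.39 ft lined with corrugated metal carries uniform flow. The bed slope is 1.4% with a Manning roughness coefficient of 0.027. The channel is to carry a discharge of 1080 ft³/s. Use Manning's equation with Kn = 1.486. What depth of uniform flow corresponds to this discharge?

y_n = 11.3 ft

Manning's equation rearranged: A R^(2/3) = nQ / (1.486·√S) = 0.027 × 1080 / (1.486 × √0.014) = 165.8.
Trying y = 8.11 ft: A R^(2/3) = 111.5 — short.
Trying y = 11.3 ft: A R^(2/3) = 165.3 — close enough.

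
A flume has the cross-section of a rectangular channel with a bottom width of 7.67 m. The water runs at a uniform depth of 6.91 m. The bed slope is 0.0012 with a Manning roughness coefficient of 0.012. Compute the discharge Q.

Q = 279 m³/s

Flow area A = b·y = 7.67 × 6.91 = 53 m². Wetted perimeter P = b + 2y = 7.67 + 2×6.91 = 21.49 m.
Hydraulic radius R = A/P = 53/21.49 = 2.466 m.
Manning's equation: Q = (1/n) A R^(2/3) S^(1/2) = (1/0.012) × 53 × 2.466^(2/3) × 0.0012^(1/2) = 279 m³/s.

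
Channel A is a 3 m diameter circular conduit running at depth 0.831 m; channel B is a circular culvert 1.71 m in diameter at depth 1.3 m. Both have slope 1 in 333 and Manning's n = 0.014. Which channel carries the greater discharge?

channel B

Channel A: For a circular section of diameter D = 3 m at depth y = 0.831 m, the central angle is θ = 2 arccos(1 − 2y/D) = 2.217 rad. Then A = (D²/8)(θ − sin θ) = 1.596 m² and P = Dθ/2 = 3.326 m. Hydraulic radius R = A/P = 1.596/3.326 = 0.4799 m. Q_A = (1/0.014)·1.596·0.4799^(2/3)·√0.003003 = 3.829 m³/s.
Channel B: For a circular section of diameter D = 1.71 m at depth y = 1.3 m, the central angle is θ = 2 arccos(1 − 2y/D) = 4.236 rad. Then A = (D²/8)(θ − sin θ) = 1.873 m² and P = Dθ/2 = 3.622 m. Hydraulic radius R = A/P = 1.873/3.622 = 0.5172 m. Q_B = (1/0.014)·1.873·0.5172^(2/3)·√0.003003 = 4.725 m³/s.
Q_A = 3.829 m³/s vs Q_B = 4.725 m³/s, so channel B carries more.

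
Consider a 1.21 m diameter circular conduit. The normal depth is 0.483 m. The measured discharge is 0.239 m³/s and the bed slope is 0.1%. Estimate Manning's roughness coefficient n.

n = 0.023

For a circular section of diameter D = 1.21 m at depth y = 0.483 m, the central angle is θ = 2 arccos(1 − 2y/D) = 2.736 rad. Then A = (D²/8)(θ − sin θ) = 0.4283 m² and P = Dθ/2 = 1.655 m.
Hydraulic radius R = A/P = 0.4283/1.655 = 0.2588 m.
Rearranging Manning's equation: n = (1/Q) A R^(2/3) S^(1/2) = (1/0.239) × 0.4283 × 0.2588^(2/3) × √0.001 = 0.023.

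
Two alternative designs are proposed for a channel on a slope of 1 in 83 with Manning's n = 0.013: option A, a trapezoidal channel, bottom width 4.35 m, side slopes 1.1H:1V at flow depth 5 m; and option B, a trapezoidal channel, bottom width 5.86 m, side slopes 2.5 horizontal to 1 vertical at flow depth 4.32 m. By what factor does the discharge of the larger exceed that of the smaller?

Channel A: With bottom width b = 4.35 m and side slope z = 1.1: A = (b + zy)y = (4.35 + 1.1×5)×5 = 49.25 m²; P = b + 2y√(1+z²) = 4.35 + 2×5×1.487 = 19.22 m. Hydraulic radius R = A/P = 49.25/19.22 = 2.563 m. Q_A = (1/0.013)·49.25·2.563^(2/3)·√0.01205 = 778.8 m³/s.
Channel B: With bottom width b = 5.86 m and side slope z = 2.5: A = (b + zy)y = (5.86 + 2.5×4.32)×4.32 = 71.97 m²; P = b + 2y√(1+z²) = 5.86 + 2×4.32×2.693 = 29.12 m. Hydraulic radius R = A/P = 71.97/29.12 = 2.471 m. Q_B = (1/0.013)·71.97·2.471^(2/3)·√0.01205 = 1111 m³/s.
The larger discharge is 1111 m³/s and the smaller is 778.8 m³/s; the ratio is 1.43.

1.43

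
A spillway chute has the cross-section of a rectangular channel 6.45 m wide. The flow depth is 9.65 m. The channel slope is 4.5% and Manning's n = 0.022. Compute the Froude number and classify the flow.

Flow area A = b·y = 6.45 × 9.65 = 62.24 m². Wetted perimeter P = b + 2y = 6.45 + 2×9.65 = 25.75 m.
Hydraulic radius R = A/P = 62.24/25.75 = 2.417 m.
V = (1/n) R^(2/3) √S = (1/0.022) × 2.417^(2/3) × √0.045 = 17.37 m/s. Hydraulic depth D_h = A/T = 62.24/6.45 = 9.65 m.
Froude number Fr = V/√(g·D_h) = 17.37/√(9.81×9.65) = 1.78, which is greater than 1, so the flow is supercritical.

supercritical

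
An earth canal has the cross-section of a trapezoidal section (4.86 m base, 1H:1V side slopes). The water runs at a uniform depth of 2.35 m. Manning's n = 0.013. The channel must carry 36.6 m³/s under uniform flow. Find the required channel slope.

S = 0.000471

With bottom width b = 4.86 m and side slope z = 1: A = (b + zy)y = (4.86 + 1×2.35)×2.35 = 16.94 m²; P = b + 2y√(1+z²) = 4.86 + 2×2.35×1.414 = 11.51 m.
Hydraulic radius R = A/P = 16.94/11.51 = 1.472 m.
From Manning's equation, S = [nQ / (1 A R^(2/3))]² = [0.013 × 36.6 / (1 × 16.94 × 1.472^(2/3))]² = 0.000471.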